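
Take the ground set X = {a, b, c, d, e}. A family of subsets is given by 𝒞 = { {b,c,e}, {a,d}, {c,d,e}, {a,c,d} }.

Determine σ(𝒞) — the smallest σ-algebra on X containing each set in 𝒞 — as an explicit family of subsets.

σ(𝒞) (32 sets): { {}, {a}, {b}, {c}, {d}, {e}, {a,b}, {a,c}, {a,d}, {a,e}, {b,c}, {b,d}, {b,e}, {c,d}, {c,e}, {d,e}, {a,b,c}, {a,b,d}, {a,b,e}, {a,c,d}, {a,c,e}, {a,d,e}, {b,c,d}, {b,c,e}, {b,d,e}, {c,d,e}, {a,b,c,d}, {a,b,c,e}, {a,b,d,e}, {a,c,d,e}, {b,c,d,e}, X }

Check:
Seed the family with 𝒞 together with ∅ and X: { {}, {a,d}, {a,c,d}, {b,c,e}, {c,d,e}, X }.
Pass 1 adds 4:
  {a,b}  = complement {c,d,e}
  {b,e}  = complement {a,c,d}
  {a,c,d,e}  = {c,d,e} ∪ {a,c,d}
  {b,c,d,e}  = {c,d,e} ∪ {b,c,e}
  (now 10)
Pass 2: +7 →
  {a}  = complement {b,c,d,e}
  {b}  = complement {a,c,d,e}
  {a,b,d}  = {a,b} ∪ {a,d}
  {a,b,e}  = {b,e} ∪ {a,b}
  {a,b,c,d}  = {a,b} ∪ {a,c,d}
  {a,b,c,e}  = {a,b} ∪ {b,c,e}
  {a,b,d,e}  = {b,e} ∪ {a,d}
  (now 17)
Pass 3 (5 new):
  {c}  = complement {a,b,d,e}
  {d}  = complement {a,b,c,e}
  {e}  = complement {a,b,c,d}
  {c,d}  = complement {a,b,e}
  {c,e}  = complement {a,b,d}
  (now 22)
Pass 4: 10 new —
  {a,c}  = {c} ∪ {a}
  {a,e}  = {e} ∪ {a}
  {b,c}  = {b} ∪ {c}
  {b,d}  = {b} ∪ {d}
  {d,e}  = {e} ∪ {d}
  {a,b,c}  = {a,b} ∪ {c}
  {a,c,e}  = {c,e} ∪ {a}
  {a,d,e}  = {e} ∪ {a,d}
  {b,c,d}  = {c,d} ∪ {b}
  {b,d,e}  = {b,e} ∪ {d}
  (now 32)
Pass 5: already closed under ᶜ and ∪.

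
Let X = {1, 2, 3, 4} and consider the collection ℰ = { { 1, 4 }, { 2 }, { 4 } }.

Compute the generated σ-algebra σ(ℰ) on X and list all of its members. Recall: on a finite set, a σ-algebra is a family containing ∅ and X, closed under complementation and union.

Answer: σ(ℰ) = { {}, { 1 }, { 2 }, { 3 }, { 4 }, { 1, 2 }, { 1, 3 }, { 1, 4 }, { 2, 3 }, { 2, 4 }, { 3, 4 }, { 1, 2, 3 }, { 1, 2, 4 }, { 1, 3, 4 }, { 2, 3, 4 }, X }

Working:
Start: ℰ ∪ {∅, X} = { {}, { 2 }, { 4 }, { 1, 4 }, X }.
Pass 1: +5 →
  { 2, 3 }  = X∖{ 1, 4 }
  { 2, 4 }  = { 4 } ∪ { 2 }
  { 1, 2, 3 }  = X∖{ 4 }
  { 1, 2, 4 }  = { 1, 4 } ∪ { 2 }
  { 1, 3, 4 }  = X∖{ 2 }
  [10 total]
Pass 2. New:
  { 3 }  = X∖{ 1, 2, 4 }
  { 1, 3 }  = X∖{ 2, 4 }
  { 2, 3, 4 }  = { 2, 3 } ∪ { 4 }
  [13 total]
Pass 3: 2 new —
  { 1 }  = X∖{ 2, 3, 4 }
  { 3, 4 }  = { 3 } ∪ { 4 }
  [15 total]
Pass 4. New:
  { 1, 2 }  = X∖{ 3, 4 }
  [16 total]
Pass 5: closed — nothing new.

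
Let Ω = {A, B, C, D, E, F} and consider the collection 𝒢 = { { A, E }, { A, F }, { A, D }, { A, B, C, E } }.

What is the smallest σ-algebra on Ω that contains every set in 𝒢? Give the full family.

σ(𝒢) = { ∅, { A }, { D }, { E }, { F }, { A, D }, { A, E }, { A, F }, { B, C }, { D, E }, { D, F }, { E, F }, { A, B, C }, { A, D, E }, { A, D, F }, { A, E, F }, { B, C, D }, { B, C, E }, { B, C, F }, { D, E, F }, { A, B, C, D }, { A, B, C, E }, { A, B, C, F }, { A, D, E, F }, { B, C, D, E }, { B, C, D, F }, { B, C, E, F }, { A, B, C, D, E }, { A, B, C, D, F }, { A, B, C, E, F }, { B, C, D, E, F }, Ω }

Working:
Take S₀ = 𝒢 ∪ {∅, Ω} = { ∅, { A, D }, { A, E }, { A, F }, { A, B, C, E }, Ω }.
Round 1: +9 →
  { D, F }  = ᶜ of { A, B, C, E }
  { A, D, E }  = { A, D } ∪ { A, E }
  { A, D, F }  = { A, D } ∪ { A, F }
  { A, E, F }  = { A, E } ∪ { A, F }
  { B, C, D, E }  = ᶜ of { A, F }
  { B, C, D, F }  = ᶜ of { A, E }
  { B, C, E, F }  = ᶜ of { A, D }
  { A, B, C, D, E }  = { A, D } ∪ { A, B, C, E }
  { A, B, C, E, F }  = { A, F } ∪ { A, B, C, E }
  [15 total]
Round 2 (8 new):
  { D }  = ᶜ of { A, B, C, E, F }
  { F }  = ᶜ of { A, B, C, D, E }
  { B, C, D }  = ᶜ of { A, E, F }
  { B, C, E }  = ᶜ of { A, D, F }
  { B, C, F }  = ᶜ of { A, D, E }
  { A, D, E, F }  = { A, D, E } ∪ { A, F }
  { A, B, C, D, F }  = { A, F } ∪ { B, C, D, F }
  { B, C, D, E, F }  = { B, C, D, E } ∪ { B, C, D, F }
  [23 total]
Round 3 adds 5:
  { A }  = ᶜ of { B, C, D, E, F }
  { E }  = ᶜ of { A, B, C, D, F }
  { B, C }  = ᶜ of { A, D, E, F }
  { A, B, C, D }  = { A, D } ∪ { B, C, D }
  { A, B, C, F }  = { A, F } ∪ { B, C, F }
  [28 total]
Round 4: 4 new —
  { D, E }  = ᶜ of { A, B, C, F }
  { E, F }  = ᶜ of { A, B, C, D }
  { A, B, C }  = { A } ∪ { B, C }
  { D, E, F }  = { E } ∪ { D, F }
  [32 total]
Round 5 adds nothing — fixpoint reached.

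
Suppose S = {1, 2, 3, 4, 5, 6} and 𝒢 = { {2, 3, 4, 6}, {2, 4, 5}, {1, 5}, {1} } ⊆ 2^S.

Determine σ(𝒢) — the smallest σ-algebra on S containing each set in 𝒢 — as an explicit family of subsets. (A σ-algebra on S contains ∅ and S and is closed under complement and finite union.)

|σ(𝒢)| = 16.  σ(𝒢) = { {}, {1}, {5}, {1, 5}, {2, 4}, {3, 6}, {1, 2, 4}, {1, 3, 6}, {2, 4, 5}, {3, 5, 6}, {1, 2, 4, 5}, {1, 3, 5, 6}, {2, 3, 4, 6}, {1, 2, 3, 4, 6}, {2, 3, 4, 5, 6}, S }

Check:
Take S₀ = 𝒢 ∪ {∅, S} = { {}, {1}, {1, 5}, {2, 4, 5}, {2, 3, 4, 6}, S }.
Pass 1 (4 new):
  {1, 3, 6}  = complement {2, 4, 5}
  {1, 2, 4, 5}  = {1, 5} ∪ {2, 4, 5}
  {1, 2, 3, 4, 6}  = {2, 3, 4, 6} ∪ {1}
  {2, 3, 4, 5, 6}  = complement {1}
Pass 2 (3 new):
  {5}  = complement {1, 2, 3, 4, 6}
  {3, 6}  = complement {1, 2, 4, 5}
  {1, 3, 5, 6}  = {1, 3, 6} ∪ {1, 5}
Pass 3 (2 new):
  {2, 4}  = complement {1, 3, 5, 6}
  {3, 5, 6}  = {3, 6} ∪ {5}
Pass 4 adds 1:
  {1, 2, 4}  = complement {3, 5, 6}
Pass 5: closed — nothing new.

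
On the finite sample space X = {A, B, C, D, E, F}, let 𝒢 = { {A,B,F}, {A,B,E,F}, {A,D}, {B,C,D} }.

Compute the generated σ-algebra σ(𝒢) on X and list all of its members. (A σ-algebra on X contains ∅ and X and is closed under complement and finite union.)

Start: 𝒢 ∪ {∅, X} = { ∅, {A,D}, {A,B,F}, {B,C,D}, {A,B,E,F}, X }.
Pass 1 adds 8:
  {C,D}  = ᶜ of {A,B,E,F}
  {A,E,F}  = ᶜ of {B,C,D}
  {C,D,E}  = ᶜ of {A,B,F}
  {A,B,C,D}  = {B,C,D} ∪ {A,D}
  {A,B,D,F}  = {A,D} ∪ {A,B,F}
  {B,C,E,F}  = ᶜ of {A,D}
  {A,B,C,D,F}  = {B,C,D} ∪ {A,B,F}
  {A,B,D,E,F}  = {A,D} ∪ {A,B,E,F}
Pass 2: 12 new —
  {C}  = ᶜ of {A,B,D,E,F}
  {E}  = ᶜ of {A,B,C,D,F}
  {C,E}  = ᶜ of {A,B,D,F}
  {E,F}  = ᶜ of {A,B,C,D}
  {A,C,D}  = {C,D} ∪ {A,D}
  {A,C,D,E}  = {C,D,E} ∪ {A,D}
  {A,D,E,F}  = {A,D} ∪ {A,E,F}
  {B,C,D,E}  = {C,D,E} ∪ {B,C,D}
  {A,B,C,D,E}  = {C,D,E} ∪ {A,B,C,D}
  {A,B,C,E,F}  = {A,E,F} ∪ {B,C,E,F}
  {A,C,D,E,F}  = {C,D,E} ∪ {A,E,F}
  {B,C,D,E,F}  = {C,D,E} ∪ {B,C,E,F}
Pass 3: 13 new —
  {A}  = ᶜ of {B,C,D,E,F}
  {B}  = ᶜ of {A,C,D,E,F}
  {D}  = ᶜ of {A,B,C,E,F}
  {F}  = ᶜ of {A,B,C,D,E}
  {A,F}  = ᶜ of {B,C,D,E}
  {B,C}  = ᶜ of {A,D,E,F}
  {B,F}  = ᶜ of {A,C,D,E}
  {A,D,E}  = {A,D} ∪ {E}
  {B,E,F}  = ᶜ of {A,C,D}
  {C,E,F}  = {E,F} ∪ {C,E}
  {A,B,C,F}  = {C} ∪ {A,B,F}
  {A,C,E,F}  = {A,E,F} ∪ {C,E}
  {C,D,E,F}  = {C,D,E} ∪ {E,F}
Pass 4 adds 22:
  {A,B}  = ᶜ of {C,D,E,F}
  {A,C}  = {C} ∪ {A}
  {A,E}  = {A} ∪ {E}
  {B,D}  = ᶜ of {A,C,E,F}
  {B,E}  = {B} ∪ {E}
  {C,F}  = {C} ∪ {F}
  {D,E}  = ᶜ of {A,B,C,F}
  {D,F}  = {D} ∪ {F}
  {A,B,C}  = {B,C} ∪ {A}
  {A,B,D}  = ᶜ of {C,E,F}
  {A,C,E}  = {C,E} ∪ {A}
  {A,C,F}  = {A,F} ∪ {C}
  {A,D,F}  = {A,F} ∪ {D}
  {B,C,E}  = {B} ∪ {C,E}
  {B,C,F}  = ᶜ of {A,D,E}
  {B,D,F}  = {B,F} ∪ {D}
  {C,D,F}  = {C,D} ∪ {F}
  {D,E,F}  = {D} ∪ {E,F}
  {A,B,D,E}  = {B} ∪ {A,D,E}
  {A,C,D,F}  = {C,D} ∪ {A,F}
  {B,C,D,F}  = {C,D} ∪ {B,F}
  {B,D,E,F}  = {D} ∪ {B,E,F}
Pass 5: 3 new —
  {A,B,E}  = ᶜ of {C,D,F}
  {B,D,E}  = ᶜ of {A,C,F}
  {A,B,C,E}  = ᶜ of {D,F}
Pass 6: no new sets; the family is a σ-algebra.

Hence σ(𝒢) has 64 members: { ∅, {A}, {B}, {C}, {D}, {E}, {F}, {A,B}, {A,C}, {A,D}, {A,E}, {A,F}, {B,C}, {B,D}, {B,E}, {B,F}, {C,D}, {C,E}, {C,F}, {D,E}, {D,F}, {E,F}, {A,B,C}, {A,B,D}, {A,B,E}, {A,B,F}, {A,C,D}, {A,C,E}, {A,C,F}, {A,D,E}, {A,D,F}, {A,E,F}, {B,C,D}, {B,C,E}, {B,C,F}, {B,D,E}, {B,D,F}, {B,E,F}, {C,D,E}, {C,D,F}, {C,E,F}, {D,E,F}, {A,B,C,D}, {A,B,C,E}, {A,B,C,F}, {A,B,D,E}, {A,B,D,F}, {A,B,E,F}, {A,C,D,E}, {A,C,D,F}, {A,C,E,F}, {A,D,E,F}, {B,C,D,E}, {B,C,D,F}, {B,C,E,F}, {B,D,E,F}, {C,D,E,F}, {A,B,C,D,E}, {A,B,C,D,F}, {A,B,C,E,F}, {A,B,D,E,F}, {A,C,D,E,F}, {B,C,D,E,F}, X }.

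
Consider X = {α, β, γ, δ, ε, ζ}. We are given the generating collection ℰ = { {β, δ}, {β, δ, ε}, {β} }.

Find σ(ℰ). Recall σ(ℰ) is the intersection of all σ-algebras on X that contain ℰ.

Initial family (5 sets): { {}, {β}, {β, δ}, {β, δ, ε}, X }.
Pass 1 (3 new):
  {α, γ, ζ}  = complement {β, δ, ε}
  {α, γ, ε, ζ}  = complement {β, δ}
  {α, γ, δ, ε, ζ}  = complement {β}
Pass 2 adds 3:
  {α, β, γ, ζ}  = {β} ∪ {α, γ, ζ}
  {α, β, γ, δ, ζ}  = {β, δ} ∪ {α, γ, ζ}
  {α, β, γ, ε, ζ}  = {α, γ, ε, ζ} ∪ {β}
Pass 3: 3 new —
  {δ}  = complement {α, β, γ, ε, ζ}
  {ε}  = complement {α, β, γ, δ, ζ}
  {δ, ε}  = complement {α, β, γ, ζ}
Pass 4. New:
  {β, ε}  = {β} ∪ {ε}
  {α, γ, δ, ζ}  = {α, γ, ζ} ∪ {δ}
Pass 5: no new sets; the family is a σ-algebra.

Hence σ(ℰ) has 16 members: { {}, {β}, {δ}, {ε}, {β, δ}, {β, ε}, {δ, ε}, {α, γ, ζ}, {β, δ, ε}, {α, β, γ, ζ}, {α, γ, δ, ζ}, {α, γ, ε, ζ}, {α, β, γ, δ, ζ}, {α, β, γ, ε, ζ}, {α, γ, δ, ε, ζ}, X }.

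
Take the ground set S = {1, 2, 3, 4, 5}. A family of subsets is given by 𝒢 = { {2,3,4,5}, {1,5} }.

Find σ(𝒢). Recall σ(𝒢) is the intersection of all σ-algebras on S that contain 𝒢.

σ(𝒢) (8 sets): { {}, {1}, {5}, {1,5}, {2,3,4}, {1,2,3,4}, {2,3,4,5}, S }

Derivation:
Start: 𝒢 ∪ {∅, S} = { {}, {1,5}, {2,3,4,5}, S }.
Round 1. New:
  {1}  = ᶜ of {2,3,4,5}
  {2,3,4}  = ᶜ of {1,5}
  [6 total]
Round 2: +1 →
  {1,2,3,4}  = {2,3,4} ∪ {1}
  [7 total]
Round 3: 1 new —
  {5}  = ᶜ of {1,2,3,4}
  [8 total]
Round 4: already closed under ᶜ and ∪.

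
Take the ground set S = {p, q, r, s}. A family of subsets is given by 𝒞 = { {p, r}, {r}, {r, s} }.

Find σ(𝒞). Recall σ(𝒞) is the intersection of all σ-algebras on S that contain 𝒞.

Answer: σ(𝒞) = { ∅, {p}, {q}, {r}, {s}, {p, q}, {p, r}, {p, s}, {q, r}, {q, s}, {r, s}, {p, q, r}, {p, q, s}, {p, r, s}, {q, r, s}, S }

Trace:
Begin from { ∅, {r}, {p, r}, {r, s}, S } (that is, 𝒞 plus ∅ and S).
Iteration 1: +4 →
  {p, q}  = ᶜ of {r, s}
  {q, s}  = ᶜ of {p, r}
  {p, q, s}  = ᶜ of {r}
  {p, r, s}  = {r, s} ∪ {p, r}
  (now 9)
Iteration 2: +3 →
  {q}  = ᶜ of {p, r, s}
  {p, q, r}  = {p, q} ∪ {r}
  {q, r, s}  = {r, s} ∪ {q, s}
  (now 12)
Iteration 3: 3 new —
  {p}  = ᶜ of {q, r, s}
  {s}  = ᶜ of {p, q, r}
  {q, r}  = {r} ∪ {q}
  (now 15)
Iteration 4: +1 →
  {p, s}  = ᶜ of {q, r}
  (now 16)
Iteration 5: no new sets; the family is a σ-algebra.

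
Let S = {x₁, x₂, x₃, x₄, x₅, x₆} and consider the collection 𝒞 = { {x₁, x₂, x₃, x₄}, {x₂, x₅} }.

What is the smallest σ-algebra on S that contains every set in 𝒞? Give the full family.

Initial family (4 sets): { {}, {x₂, x₅}, {x₁, x₂, x₃, x₄}, S }.
Iteration 1. New:
  {x₅, x₆}  = S∖{x₁, x₂, x₃, x₄}
  {x₁, x₃, x₄, x₆}  = S∖{x₂, x₅}
  {x₁, x₂, x₃, x₄, x₅}  = {x₂, x₅} ∪ {x₁, x₂, x₃, x₄}
  [7 total]
Iteration 2 adds 4:
  {x₆}  = S∖{x₁, x₂, x₃, x₄, x₅}
  {x₂, x₅, x₆}  = {x₂, x₅} ∪ {x₅, x₆}
  {x₁, x₂, x₃, x₄, x₆}  = {x₁, x₃, x₄, x₆} ∪ {x₁, x₂, x₃, x₄}
  {x₁, x₃, x₄, x₅, x₆}  = {x₅, x₆} ∪ {x₁, x₃, x₄, x₆}
  [11 total]
Iteration 3 (3 new):
  {x₂}  = S∖{x₁, x₃, x₄, x₅, x₆}
  {x₅}  = S∖{x₁, x₂, x₃, x₄, x₆}
  {x₁, x₃, x₄}  = S∖{x₂, x₅, x₆}
  [14 total]
Iteration 4: 2 new —
  {x₂, x₆}  = {x₂} ∪ {x₆}
  {x₁, x₃, x₄, x₅}  = {x₁, x₃, x₄} ∪ {x₅}
  [16 total]
Iteration 5: closed — nothing new.

Therefore σ(𝒞) = { {}, {x₂}, {x₅}, {x₆}, {x₂, x₅}, {x₂, x₆}, {x₅, x₆}, {x₁, x₃, x₄}, {x₂, x₅, x₆}, {x₁, x₂, x₃, x₄}, {x₁, x₃, x₄, x₅}, {x₁, x₃, x₄, x₆}, {x₁, x₂, x₃, x₄, x₅}, {x₁, x₂, x₃, x₄, x₆}, {x₁, x₃, x₄, x₅, x₆}, S } (|σ(𝒞)| = 16).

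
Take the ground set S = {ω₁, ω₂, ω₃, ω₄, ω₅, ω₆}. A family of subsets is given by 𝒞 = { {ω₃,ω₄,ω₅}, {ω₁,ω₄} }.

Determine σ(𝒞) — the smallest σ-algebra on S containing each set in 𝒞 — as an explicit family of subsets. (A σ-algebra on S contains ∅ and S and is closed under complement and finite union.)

|σ(𝒞)| = 16.  σ(𝒞) = { {}, {ω₁}, {ω₄}, {ω₁,ω₄}, {ω₂,ω₆}, {ω₃,ω₅}, {ω₁,ω₂,ω₆}, {ω₁,ω₃,ω₅}, {ω₂,ω₄,ω₆}, {ω₃,ω₄,ω₅}, {ω₁,ω₂,ω₄,ω₆}, {ω₁,ω₃,ω₄,ω₅}, {ω₂,ω₃,ω₅,ω₆}, {ω₁,ω₂,ω₃,ω₅,ω₆}, {ω₂,ω₃,ω₄,ω₅,ω₆}, S }

Trace:
Seed the family with 𝒞 together with ∅ and S: { {}, {ω₁,ω₄}, {ω₃,ω₄,ω₅}, S }.
Iteration 1: 3 new —
  {ω₁,ω₂,ω₆}  = ᶜ of {ω₃,ω₄,ω₅}
  {ω₁,ω₃,ω₄,ω₅}  = {ω₃,ω₄,ω₅} ∪ {ω₁,ω₄}
  {ω₂,ω₃,ω₅,ω₆}  = ᶜ of {ω₁,ω₄}
  [7 total]
Iteration 2. New:
  {ω₂,ω₆}  = ᶜ of {ω₁,ω₃,ω₄,ω₅}
  {ω₁,ω₂,ω₄,ω₆}  = {ω₁,ω₄} ∪ {ω₁,ω₂,ω₆}
  {ω₁,ω₂,ω₃,ω₅,ω₆}  = {ω₁,ω₂,ω₆} ∪ {ω₂,ω₃,ω₅,ω₆}
  {ω₂,ω₃,ω₄,ω₅,ω₆}  = {ω₃,ω₄,ω₅} ∪ {ω₂,ω₃,ω₅,ω₆}
  [11 total]
Iteration 3: +3 →
  {ω₁}  = ᶜ of {ω₂,ω₃,ω₄,ω₅,ω₆}
  {ω₄}  = ᶜ of {ω₁,ω₂,ω₃,ω₅,ω₆}
  {ω₃,ω₅}  = ᶜ of {ω₁,ω₂,ω₄,ω₆}
  [14 total]
Iteration 4. New:
  {ω₁,ω₃,ω₅}  = {ω₁} ∪ {ω₃,ω₅}
  {ω₂,ω₄,ω₆}  = {ω₄} ∪ {ω₂,ω₆}
  [16 total]
Iteration 5 adds nothing — fixpoint reached.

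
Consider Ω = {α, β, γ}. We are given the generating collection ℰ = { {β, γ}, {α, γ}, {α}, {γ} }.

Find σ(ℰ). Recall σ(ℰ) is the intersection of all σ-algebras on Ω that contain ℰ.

|σ(ℰ)| = 8.  σ(ℰ) = { {}, {α}, {β}, {γ}, {α, β}, {α, γ}, {β, γ}, Ω }

Check:
Seed the family with ℰ together with ∅ and Ω: { {}, {α}, {γ}, {α, γ}, {β, γ}, Ω }.
Round 1 (2 new):
  {β}  = Ω∖{α, γ}
  {α, β}  = Ω∖{γ}
  — 8 sets.
Round 2: no new sets; the family is a σ-algebra.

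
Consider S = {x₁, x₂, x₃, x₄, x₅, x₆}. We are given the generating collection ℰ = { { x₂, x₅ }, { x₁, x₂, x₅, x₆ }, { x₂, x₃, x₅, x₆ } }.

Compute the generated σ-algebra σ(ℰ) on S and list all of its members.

Start: ℰ ∪ {∅, S} = { ∅, { x₂, x₅ }, { x₁, x₂, x₅, x₆ }, { x₂, x₃, x₅, x₆ }, S }.
Round 1: 4 new —
  { x₁, x₄ }  = complement { x₂, x₃, x₅, x₆ }
  { x₃, x₄ }  = complement { x₁, x₂, x₅, x₆ }
  { x₁, x₃, x₄, x₆ }  = complement { x₂, x₅ }
  { x₁, x₂, x₃, x₅, x₆ }  = { x₂, x₃, x₅, x₆ } ∪ { x₁, x₂, x₅, x₆ }
  |family| = 9
Round 2 (6 new):
  { x₄ }  = complement { x₁, x₂, x₃, x₅, x₆ }
  { x₁, x₃, x₄ }  = { x₃, x₄ } ∪ { x₁, x₄ }
  { x₁, x₂, x₄, x₅ }  = { x₂, x₅ } ∪ { x₁, x₄ }
  { x₂, x₃, x₄, x₅ }  = { x₂, x₅ } ∪ { x₃, x₄ }
  { x₁, x₂, x₄, x₅, x₆ }  = { x₁, x₄ } ∪ { x₁, x₂, x₅, x₆ }
  { x₂, x₃, x₄, x₅, x₆ }  = { x₃, x₄ } ∪ { x₂, x₃, x₅, x₆ }
  |family| = 15
Round 3 adds 7:
  { x₁ }  = complement { x₂, x₃, x₄, x₅, x₆ }
  { x₃ }  = complement { x₁, x₂, x₄, x₅, x₆ }
  { x₁, x₆ }  = complement { x₂, x₃, x₄, x₅ }
  { x₃, x₆ }  = complement { x₁, x₂, x₄, x₅ }
  { x₂, x₄, x₅ }  = { x₂, x₅ } ∪ { x₄ }
  { x₂, x₅, x₆ }  = complement { x₁, x₃, x₄ }
  { x₁, x₂, x₃, x₄, x₅ }  = { x₂, x₅ } ∪ { x₁, x₃, x₄ }
  |family| = 22
Round 4 (8 new):
  { x₆ }  = complement { x₁, x₂, x₃, x₄, x₅ }
  { x₁, x₃ }  = { x₃ } ∪ { x₁ }
  { x₁, x₂, x₅ }  = { x₂, x₅ } ∪ { x₁ }
  { x₁, x₃, x₆ }  = complement { x₂, x₄, x₅ }
  { x₁, x₄, x₆ }  = { x₁, x₆ } ∪ { x₁, x₄ }
  { x₂, x₃, x₅ }  = { x₂, x₅ } ∪ { x₃ }
  { x₃, x₄, x₆ }  = { x₃, x₄ } ∪ { x₃, x₆ }
  { x₂, x₄, x₅, x₆ }  = { x₂, x₄, x₅ } ∪ { x₂, x₅, x₆ }
  |family| = 30
Round 5: +2 →
  { x₄, x₆ }  = { x₆ } ∪ { x₄ }
  { x₁, x₂, x₃, x₅ }  = { x₂, x₅ } ∪ { x₁, x₃ }
  |family| = 32
Round 6: closed — nothing new.

Therefore σ(ℰ) = { ∅, { x₁ }, { x₃ }, { x₄ }, { x₆ }, { x₁, x₃ }, { x₁, x₄ }, { x₁, x₆ }, { x₂, x₅ }, { x₃, x₄ }, { x₃, x₆ }, { x₄, x₆ }, { x₁, x₂, x₅ }, { x₁, x₃, x₄ }, { x₁, x₃, x₆ }, { x₁, x₄, x₆ }, { x₂, x₃, x₅ }, { x₂, x₄, x₅ }, { x₂, x₅, x₆ }, { x₃, x₄, x₆ }, { x₁, x₂, x₃, x₅ }, { x₁, x₂, x₄, x₅ }, { x₁, x₂, x₅, x₆ }, { x₁, x₃, x₄, x₆ }, { x₂, x₃, x₄, x₅ }, { x₂, x₃, x₅, x₆ }, { x₂, x₄, x₅, x₆ }, { x₁, x₂, x₃, x₄, x₅ }, { x₁, x₂, x₃, x₅, x₆ }, { x₁, x₂, x₄, x₅, x₆ }, { x₂, x₃, x₄, x₅, x₆ }, S } (|σ(ℰ)| = 32).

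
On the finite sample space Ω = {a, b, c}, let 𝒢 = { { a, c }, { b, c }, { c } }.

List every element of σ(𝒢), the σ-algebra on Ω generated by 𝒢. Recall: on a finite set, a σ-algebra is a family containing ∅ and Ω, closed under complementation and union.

Initial family (5 sets): { {}, { c }, { a, c }, { b, c }, Ω }.
Round 1. New:
  { a }  = ᶜ of { b, c }
  { b }  = ᶜ of { a, c }
  { a, b }  = ᶜ of { c }
  (now 8)
After Round 2 the family is unchanged; done.

Hence σ(𝒢) has 8 members: { {}, { a }, { b }, { c }, { a, b }, { a, c }, { b, c }, Ω }.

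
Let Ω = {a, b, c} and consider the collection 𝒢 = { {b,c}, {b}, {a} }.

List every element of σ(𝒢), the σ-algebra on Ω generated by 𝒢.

Start: 𝒢 ∪ {∅, Ω} = { ∅, {a}, {b}, {b,c}, Ω }.
Round 1. New:
  {a,b}  = {b} ∪ {a}
  {a,c}  = ᶜ of {b}
  [7 total]
Round 2 adds 1:
  {c}  = ᶜ of {a,b}
  [8 total]
Round 3: no new sets; the family is a σ-algebra.

Hence σ(𝒢) has 8 members: { ∅, {a}, {b}, {c}, {a,b}, {a,c}, {b,c}, Ω }.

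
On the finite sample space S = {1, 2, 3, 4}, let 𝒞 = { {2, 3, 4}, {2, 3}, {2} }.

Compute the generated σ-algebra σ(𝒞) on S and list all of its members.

Begin from { {}, {2}, {2, 3}, {2, 3, 4}, S } (that is, 𝒞 plus ∅ and S).
Iteration 1: 3 new —
  {1}  = {2, 3, 4}ᶜ
  {1, 4}  = {2, 3}ᶜ
  {1, 3, 4}  = {2}ᶜ
Iteration 2: 3 new —
  {1, 2}  = {2} ∪ {1}
  {1, 2, 3}  = {2, 3} ∪ {1}
  {1, 2, 4}  = {2} ∪ {1, 4}
Iteration 3 adds 3:
  {3}  = {1, 2, 4}ᶜ
  {4}  = {1, 2, 3}ᶜ
  {3, 4}  = {1, 2}ᶜ
Iteration 4: 2 new —
  {1, 3}  = {3} ∪ {1}
  {2, 4}  = {4} ∪ {2}
After Iteration 5 the family is unchanged; done.

Therefore σ(𝒞) = { {}, {1}, {2}, {3}, {4}, {1, 2}, {1, 3}, {1, 4}, {2, 3}, {2, 4}, {3, 4}, {1, 2, 3}, {1, 2, 4}, {1, 3, 4}, {2, 3, 4}, S } (|σ(𝒞)| = 16).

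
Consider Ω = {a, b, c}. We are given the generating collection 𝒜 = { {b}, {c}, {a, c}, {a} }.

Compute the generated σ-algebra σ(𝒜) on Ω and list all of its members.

σ(𝒜) = { {}, {a}, {b}, {c}, {a, b}, {a, c}, {b, c}, Ω }

Working:
Initial family (6 sets): { {}, {a}, {b}, {c}, {a, c}, Ω }.
Pass 1 (2 new):
  {a, b}  = {c}ᶜ
  {b, c}  = {a}ᶜ
  [8 total]
Pass 2: stable.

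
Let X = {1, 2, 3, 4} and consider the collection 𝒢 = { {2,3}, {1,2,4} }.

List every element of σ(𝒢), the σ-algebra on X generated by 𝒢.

Seed the family with 𝒢 together with ∅ and X: { ∅, {2,3}, {1,2,4}, X }.
Pass 1: +2 →
  {3}  = {1,2,4}ᶜ
  {1,4}  = {2,3}ᶜ
  (now 6)
Pass 2. New:
  {1,3,4}  = {3} ∪ {1,4}
  (now 7)
Pass 3: +1 →
  {2}  = {1,3,4}ᶜ
  (now 8)
Pass 4: closed — nothing new.

|σ(𝒢)| = 8.  σ(𝒢) = { ∅, {2}, {3}, {1,4}, {2,3}, {1,2,4}, {1,3,4}, X }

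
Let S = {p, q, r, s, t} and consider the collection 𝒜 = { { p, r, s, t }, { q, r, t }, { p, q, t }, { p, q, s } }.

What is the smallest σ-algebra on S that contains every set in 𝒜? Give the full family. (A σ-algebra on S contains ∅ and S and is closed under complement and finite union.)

σ(𝒜) (32 sets): { {}, { p }, { q }, { r }, { s }, { t }, { p, q }, { p, r }, { p, s }, { p, t }, { q, r }, { q, s }, { q, t }, { r, s }, { r, t }, { s, t }, { p, q, r }, { p, q, s }, { p, q, t }, { p, r, s }, { p, r, t }, { p, s, t }, { q, r, s }, { q, r, t }, { q, s, t }, { r, s, t }, { p, q, r, s }, { p, q, r, t }, { p, q, s, t }, { p, r, s, t }, { q, r, s, t }, S }

Trace:
Start: 𝒜 ∪ {∅, S} = { {}, { p, q, s }, { p, q, t }, { q, r, t }, { p, r, s, t }, S }.
Step 1 (6 new):
  { q }  = { p, r, s, t }ᶜ
  { p, s }  = { q, r, t }ᶜ
  { r, s }  = { p, q, t }ᶜ
  { r, t }  = { p, q, s }ᶜ
  { p, q, r, t }  = { p, q, t } ∪ { q, r, t }
  { p, q, s, t }  = { p, q, t } ∪ { p, q, s }
  (now 12)
Step 2 adds 7:
  { r }  = { p, q, s, t }ᶜ
  { s }  = { p, q, r, t }ᶜ
  { p, r, s }  = { r, s } ∪ { p, s }
  { q, r, s }  = { r, s } ∪ { q }
  { r, s, t }  = { r, s } ∪ { r, t }
  { p, q, r, s }  = { r, s } ∪ { p, q, s }
  { q, r, s, t }  = { r, s } ∪ { q, r, t }
  (now 19)
Step 3: +7 →
  { p }  = { q, r, s, t }ᶜ
  { t }  = { p, q, r, s }ᶜ
  { p, q }  = { r, s, t }ᶜ
  { p, t }  = { q, r, s }ᶜ
  { q, r }  = { q } ∪ { r }
  { q, s }  = { q } ∪ { s }
  { q, t }  = { p, r, s }ᶜ
  (now 26)
Step 4: 6 new —
  { p, r }  = { r } ∪ { p }
  { s, t }  = { t } ∪ { s }
  { p, q, r }  = { p, q } ∪ { r }
  { p, r, t }  = { q, s }ᶜ
  { p, s, t }  = { q, r }ᶜ
  { q, s, t }  = { q, t } ∪ { s }
  (now 32)
Step 5: closed — nothing new.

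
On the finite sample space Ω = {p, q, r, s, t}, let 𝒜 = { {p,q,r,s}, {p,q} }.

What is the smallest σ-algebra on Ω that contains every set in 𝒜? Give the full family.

σ(𝒜) (8 sets): { ∅, {t}, {p,q}, {r,s}, {p,q,t}, {r,s,t}, {p,q,r,s}, Ω }

Trace:
Take S₀ = 𝒜 ∪ {∅, Ω} = { ∅, {p,q}, {p,q,r,s}, Ω }.
Pass 1 adds 2:
  {t}  = ᶜ of {p,q,r,s}
  {r,s,t}  = ᶜ of {p,q}
  [6 total]
Pass 2 adds 1:
  {p,q,t}  = {p,q} ∪ {t}
  [7 total]
Pass 3: 1 new —
  {r,s}  = ᶜ of {p,q,t}
  [8 total]
After Pass 4 the family is unchanged; done.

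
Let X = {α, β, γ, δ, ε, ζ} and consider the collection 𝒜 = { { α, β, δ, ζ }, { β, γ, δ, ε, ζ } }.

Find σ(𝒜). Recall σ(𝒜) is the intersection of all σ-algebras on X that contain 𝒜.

|σ(𝒜)| = 8.  σ(𝒜) = { {}, { α }, { γ, ε }, { α, γ, ε }, { β, δ, ζ }, { α, β, δ, ζ }, { β, γ, δ, ε, ζ }, X }

Trace:
Start: 𝒜 ∪ {∅, X} = { {}, { α, β, δ, ζ }, { β, γ, δ, ε, ζ }, X }.
Iteration 1 (2 new):
  { α }  = X∖{ β, γ, δ, ε, ζ }
  { γ, ε }  = X∖{ α, β, δ, ζ }
  |family| = 6
Iteration 2 adds 1:
  { α, γ, ε }  = { γ, ε } ∪ { α }
  |family| = 7
Iteration 3 (1 new):
  { β, δ, ζ }  = X∖{ α, γ, ε }
  |family| = 8
Iteration 4 adds nothing — fixpoint reached.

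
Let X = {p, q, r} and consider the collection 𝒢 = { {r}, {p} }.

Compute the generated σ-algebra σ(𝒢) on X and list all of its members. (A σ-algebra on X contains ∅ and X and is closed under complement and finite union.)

σ(𝒢) = { {}, {p}, {q}, {r}, {p, q}, {p, r}, {q, r}, X }

Derivation:
Take S₀ = 𝒢 ∪ {∅, X} = { {}, {p}, {r}, X }.
Step 1 adds 3:
  {p, q}  = complement {r}
  {p, r}  = {r} ∪ {p}
  {q, r}  = complement {p}
  (now 7)
Step 2: 1 new —
  {q}  = complement {p, r}
  (now 8)
Step 3: stable.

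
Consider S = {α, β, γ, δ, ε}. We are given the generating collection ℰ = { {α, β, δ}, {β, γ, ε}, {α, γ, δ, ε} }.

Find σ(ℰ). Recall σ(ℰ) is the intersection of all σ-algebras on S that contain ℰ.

Initial family (5 sets): { {}, {α, β, δ}, {β, γ, ε}, {α, γ, δ, ε}, S }.
Step 1 (3 new):
  {β}  = complement {α, γ, δ, ε}
  {α, δ}  = complement {β, γ, ε}
  {γ, ε}  = complement {α, β, δ}
Step 2: stable.

|σ(ℰ)| = 8.  σ(ℰ) = { {}, {β}, {α, δ}, {γ, ε}, {α, β, δ}, {β, γ, ε}, {α, γ, δ, ε}, S }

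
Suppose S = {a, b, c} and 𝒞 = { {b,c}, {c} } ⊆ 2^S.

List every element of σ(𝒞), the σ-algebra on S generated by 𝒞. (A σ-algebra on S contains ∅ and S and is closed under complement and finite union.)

Initial family (4 sets): { {}, {c}, {b,c}, S }.
Iteration 1 (2 new):
  {a}  = {b,c}ᶜ
  {a,b}  = {c}ᶜ
  |family| = 6
Iteration 2: +1 →
  {a,c}  = {c} ∪ {a}
  |family| = 7
Iteration 3. New:
  {b}  = {a,c}ᶜ
  |family| = 8
After Iteration 4 the family is unchanged; done.

Hence σ(𝒞) has 8 members: { {}, {a}, {b}, {c}, {a,b}, {a,c}, {b,c}, S }.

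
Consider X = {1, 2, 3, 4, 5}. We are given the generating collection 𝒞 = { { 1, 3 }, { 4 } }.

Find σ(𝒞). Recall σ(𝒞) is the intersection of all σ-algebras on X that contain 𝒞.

σ(𝒞) = { {}, { 4 }, { 1, 3 }, { 2, 5 }, { 1, 3, 4 }, { 2, 4, 5 }, { 1, 2, 3, 5 }, X }

Working:
Begin from { {}, { 4 }, { 1, 3 }, X } (that is, 𝒞 plus ∅ and X).
Round 1: +3 →
  { 1, 3, 4 }  = { 1, 3 } ∪ { 4 }
  { 2, 4, 5 }  = complement { 1, 3 }
  { 1, 2, 3, 5 }  = complement { 4 }
  |family| = 7
Round 2 adds 1:
  { 2, 5 }  = complement { 1, 3, 4 }
  |family| = 8
Round 3: no new sets; the family is a σ-algebra.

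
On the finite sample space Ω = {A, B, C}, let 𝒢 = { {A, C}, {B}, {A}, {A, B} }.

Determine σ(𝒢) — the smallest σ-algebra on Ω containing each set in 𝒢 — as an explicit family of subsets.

σ(𝒢) (8 sets): { {}, {A}, {B}, {C}, {A, B}, {A, C}, {B, C}, Ω }

Trace:
Take S₀ = 𝒢 ∪ {∅, Ω} = { {}, {A}, {B}, {A, B}, {A, C}, Ω }.
Iteration 1. New:
  {C}  = ᶜ of {A, B}
  {B, C}  = ᶜ of {A}
  (now 8)
Iteration 2: closed — nothing new.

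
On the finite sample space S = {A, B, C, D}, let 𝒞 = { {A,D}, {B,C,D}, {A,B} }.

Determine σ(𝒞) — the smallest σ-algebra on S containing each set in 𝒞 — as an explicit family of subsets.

Begin from { ∅, {A,B}, {A,D}, {B,C,D}, S } (that is, 𝒞 plus ∅ and S).
Step 1 (4 new):
  {A}  = complement {B,C,D}
  {B,C}  = complement {A,D}
  {C,D}  = complement {A,B}
  {A,B,D}  = {A,D} ∪ {A,B}
Step 2: +3 →
  {C}  = complement {A,B,D}
  {A,B,C}  = {A,B} ∪ {B,C}
  {A,C,D}  = {C,D} ∪ {A,D}
Step 3. New:
  {B}  = complement {A,C,D}
  {D}  = complement {A,B,C}
  {A,C}  = {C} ∪ {A}
Step 4 (1 new):
  {B,D}  = complement {A,C}
Step 5: closed — nothing new.

σ(𝒞) = { ∅, {A}, {B}, {C}, {D}, {A,B}, {A,C}, {A,D}, {B,C}, {B,D}, {C,D}, {A,B,C}, {A,B,D}, {A,C,D}, {B,C,D}, S }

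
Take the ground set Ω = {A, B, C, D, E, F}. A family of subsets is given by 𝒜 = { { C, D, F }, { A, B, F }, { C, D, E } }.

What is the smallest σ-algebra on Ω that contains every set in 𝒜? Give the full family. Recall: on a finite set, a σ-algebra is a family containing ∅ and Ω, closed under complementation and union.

σ(𝒜) (16 sets): { {  }, { E }, { F }, { A, B }, { C, D }, { E, F }, { A, B, E }, { A, B, F }, { C, D, E }, { C, D, F }, { A, B, C, D }, { A, B, E, F }, { C, D, E, F }, { A, B, C, D, E }, { A, B, C, D, F }, Ω }

Working:
Take S₀ = 𝒜 ∪ {∅, Ω} = { {  }, { A, B, F }, { C, D, E }, { C, D, F }, Ω }.
Step 1 (3 new):
  { A, B, E }  = Ω∖{ C, D, F }
  { C, D, E, F }  = { C, D, E } ∪ { C, D, F }
  { A, B, C, D, F }  = { C, D, F } ∪ { A, B, F }
  — 8 sets.
Step 2 adds 4:
  { E }  = Ω∖{ A, B, C, D, F }
  { A, B }  = Ω∖{ C, D, E, F }
  { A, B, E, F }  = { A, B, F } ∪ { A, B, E }
  { A, B, C, D, E }  = { C, D, E } ∪ { A, B, E }
  — 12 sets.
Step 3: +2 →
  { F }  = Ω∖{ A, B, C, D, E }
  { C, D }  = Ω∖{ A, B, E, F }
  — 14 sets.
Step 4 adds 2:
  { E, F }  = { F } ∪ { E }
  { A, B, C, D }  = { C, D } ∪ { A, B }
  — 16 sets.
After Step 5 the family is unchanged; done.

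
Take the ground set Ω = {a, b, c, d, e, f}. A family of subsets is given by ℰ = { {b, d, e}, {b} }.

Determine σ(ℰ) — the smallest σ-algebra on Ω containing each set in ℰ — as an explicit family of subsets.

Initial family (4 sets): { ∅, {b}, {b, d, e}, Ω }.
Step 1 adds 2:
  {a, c, f}  = {b, d, e}ᶜ
  {a, c, d, e, f}  = {b}ᶜ
Step 2 (1 new):
  {a, b, c, f}  = {a, c, f} ∪ {b}
Step 3: +1 →
  {d, e}  = {a, b, c, f}ᶜ
Step 4: already closed under ᶜ and ∪.

|σ(ℰ)| = 8.  σ(ℰ) = { ∅, {b}, {d, e}, {a, c, f}, {b, d, e}, {a, b, c, f}, {a, c, d, e, f}, Ω }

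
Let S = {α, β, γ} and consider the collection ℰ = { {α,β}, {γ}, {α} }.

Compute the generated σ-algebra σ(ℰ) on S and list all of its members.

|σ(ℰ)| = 8.  σ(ℰ) = { {}, {α}, {β}, {γ}, {α,β}, {α,γ}, {β,γ}, S }

Derivation:
Begin from { {}, {α}, {γ}, {α,β}, S } (that is, ℰ plus ∅ and S).
Iteration 1 adds 2:
  {α,γ}  = {γ} ∪ {α}
  {β,γ}  = complement {α}
  — 7 sets.
Iteration 2 (1 new):
  {β}  = complement {α,γ}
  — 8 sets.
Iteration 3: stable.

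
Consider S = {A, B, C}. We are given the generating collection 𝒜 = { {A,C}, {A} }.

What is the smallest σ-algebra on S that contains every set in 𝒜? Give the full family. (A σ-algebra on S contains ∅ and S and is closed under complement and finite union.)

σ(𝒜) (8 sets): { ∅, {A}, {B}, {C}, {A,B}, {A,C}, {B,C}, S }

Trace:
Begin from { ∅, {A}, {A,C}, S } (that is, 𝒜 plus ∅ and S).
Step 1. New:
  {B}  = complement {A,C}
  {B,C}  = complement {A}
  — 6 sets.
Step 2 adds 1:
  {A,B}  = {B} ∪ {A}
  — 7 sets.
Step 3 (1 new):
  {C}  = complement {A,B}
  — 8 sets.
Step 4 adds nothing — fixpoint reached.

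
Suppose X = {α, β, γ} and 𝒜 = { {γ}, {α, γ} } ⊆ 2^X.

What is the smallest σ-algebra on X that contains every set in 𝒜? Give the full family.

Begin from { {}, {γ}, {α, γ}, X } (that is, 𝒜 plus ∅ and X).
Iteration 1. New:
  {β}  = X∖{α, γ}
  {α, β}  = X∖{γ}
Iteration 2: +1 →
  {β, γ}  = {γ} ∪ {β}
Iteration 3. New:
  {α}  = X∖{β, γ}
Iteration 4: no new sets; the family is a σ-algebra.

|σ(𝒜)| = 8.  σ(𝒜) = { {}, {α}, {β}, {γ}, {α, β}, {α, γ}, {β, γ}, X }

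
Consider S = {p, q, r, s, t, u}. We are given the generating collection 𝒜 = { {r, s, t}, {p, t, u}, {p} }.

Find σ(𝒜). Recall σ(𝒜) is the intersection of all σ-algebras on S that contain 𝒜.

Take S₀ = 𝒜 ∪ {∅, S} = { {}, {p}, {p, t, u}, {r, s, t}, S }.
Iteration 1. New:
  {p, q, u}  = ᶜ of {r, s, t}
  {q, r, s}  = ᶜ of {p, t, u}
  {p, r, s, t}  = {r, s, t} ∪ {p}
  {p, r, s, t, u}  = {r, s, t} ∪ {p, t, u}
  {q, r, s, t, u}  = ᶜ of {p}
  — 10 sets.
Iteration 2: 7 new —
  {q}  = ᶜ of {p, r, s, t, u}
  {q, u}  = ᶜ of {p, r, s, t}
  {p, q, r, s}  = {q, r, s} ∪ {p}
  {p, q, t, u}  = {p, t, u} ∪ {p, q, u}
  {q, r, s, t}  = {r, s, t} ∪ {q, r, s}
  {p, q, r, s, t}  = {q, r, s} ∪ {p, r, s, t}
  {p, q, r, s, u}  = {q, r, s} ∪ {p, q, u}
  — 17 sets.
Iteration 3: +7 →
  {t}  = ᶜ of {p, q, r, s, u}
  {u}  = ᶜ of {p, q, r, s, t}
  {p, q}  = {q} ∪ {p}
  {p, u}  = ᶜ of {q, r, s, t}
  {r, s}  = ᶜ of {p, q, t, u}
  {t, u}  = ᶜ of {p, q, r, s}
  {q, r, s, u}  = {q, u} ∪ {q, r, s}
  — 24 sets.
Iteration 4: 8 new —
  {p, t}  = ᶜ of {q, r, s, u}
  {q, t}  = {q} ∪ {t}
  {p, q, t}  = {p, q} ∪ {t}
  {p, r, s}  = {r, s} ∪ {p}
  {q, t, u}  = {t, u} ∪ {q}
  {r, s, u}  = {r, s} ∪ {u}
  {p, r, s, u}  = {r, s} ∪ {p, u}
  {r, s, t, u}  = ᶜ of {p, q}
  — 32 sets.
Iteration 5 adds nothing — fixpoint reached.

Therefore σ(𝒜) = { {}, {p}, {q}, {t}, {u}, {p, q}, {p, t}, {p, u}, {q, t}, {q, u}, {r, s}, {t, u}, {p, q, t}, {p, q, u}, {p, r, s}, {p, t, u}, {q, r, s}, {q, t, u}, {r, s, t}, {r, s, u}, {p, q, r, s}, {p, q, t, u}, {p, r, s, t}, {p, r, s, u}, {q, r, s, t}, {q, r, s, u}, {r, s, t, u}, {p, q, r, s, t}, {p, q, r, s, u}, {p, r, s, t, u}, {q, r, s, t, u}, S } (|σ(𝒜)| = 32).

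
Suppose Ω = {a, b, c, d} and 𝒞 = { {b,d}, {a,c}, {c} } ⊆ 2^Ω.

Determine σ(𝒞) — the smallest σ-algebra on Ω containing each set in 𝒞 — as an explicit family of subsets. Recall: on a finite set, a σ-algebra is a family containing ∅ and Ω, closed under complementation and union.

|σ(𝒞)| = 8.  σ(𝒞) = { ∅, {a}, {c}, {a,c}, {b,d}, {a,b,d}, {b,c,d}, Ω }

Trace:
Begin from { ∅, {c}, {a,c}, {b,d}, Ω } (that is, 𝒞 plus ∅ and Ω).
Pass 1 adds 2:
  {a,b,d}  = complement {c}
  {b,c,d}  = {c} ∪ {b,d}
Pass 2 (1 new):
  {a}  = complement {b,c,d}
Pass 3: closed — nothing new.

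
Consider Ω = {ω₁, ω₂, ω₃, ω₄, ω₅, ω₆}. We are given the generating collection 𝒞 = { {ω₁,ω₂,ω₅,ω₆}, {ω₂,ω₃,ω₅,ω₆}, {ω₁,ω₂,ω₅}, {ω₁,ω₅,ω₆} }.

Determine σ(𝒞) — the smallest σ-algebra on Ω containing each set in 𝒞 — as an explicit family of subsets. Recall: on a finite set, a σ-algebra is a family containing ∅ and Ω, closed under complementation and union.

Begin from { ∅, {ω₁,ω₂,ω₅}, {ω₁,ω₅,ω₆}, {ω₁,ω₂,ω₅,ω₆}, {ω₂,ω₃,ω₅,ω₆}, Ω } (that is, 𝒞 plus ∅ and Ω).
Step 1. New:
  {ω₁,ω₄}  = ᶜ of {ω₂,ω₃,ω₅,ω₆}
  {ω₃,ω₄}  = ᶜ of {ω₁,ω₂,ω₅,ω₆}
  {ω₂,ω₃,ω₄}  = ᶜ of {ω₁,ω₅,ω₆}
  {ω₃,ω₄,ω₆}  = ᶜ of {ω₁,ω₂,ω₅}
  {ω₁,ω₂,ω₃,ω₅,ω₆}  = {ω₁,ω₂,ω₅} ∪ {ω₂,ω₃,ω₅,ω₆}
  |family| = 11
Step 2: +11 →
  {ω₄}  = ᶜ of {ω₁,ω₂,ω₃,ω₅,ω₆}
  {ω₁,ω₃,ω₄}  = {ω₃,ω₄} ∪ {ω₁,ω₄}
  {ω₁,ω₂,ω₃,ω₄}  = {ω₂,ω₃,ω₄} ∪ {ω₁,ω₄}
  {ω₁,ω₂,ω₄,ω₅}  = {ω₁,ω₂,ω₅} ∪ {ω₁,ω₄}
  {ω₁,ω₃,ω₄,ω₆}  = {ω₁,ω₄} ∪ {ω₃,ω₄,ω₆}
  {ω₁,ω₄,ω₅,ω₆}  = {ω₁,ω₄} ∪ {ω₁,ω₅,ω₆}
  {ω₂,ω₃,ω₄,ω₆}  = {ω₂,ω₃,ω₄} ∪ {ω₃,ω₄,ω₆}
  {ω₁,ω₂,ω₃,ω₄,ω₅}  = {ω₃,ω₄} ∪ {ω₁,ω₂,ω₅}
  {ω₁,ω₂,ω₄,ω₅,ω₆}  = {ω₁,ω₄} ∪ {ω₁,ω₂,ω₅,ω₆}
  {ω₁,ω₃,ω₄,ω₅,ω₆}  = {ω₃,ω₄} ∪ {ω₁,ω₅,ω₆}
  {ω₂,ω₃,ω₄,ω₅,ω₆}  = {ω₃,ω₄} ∪ {ω₂,ω₃,ω₅,ω₆}
  |family| = 22
Step 3. New:
  {ω₁}  = ᶜ of {ω₂,ω₃,ω₄,ω₅,ω₆}
  {ω₂}  = ᶜ of {ω₁,ω₃,ω₄,ω₅,ω₆}
  {ω₃}  = ᶜ of {ω₁,ω₂,ω₄,ω₅,ω₆}
  {ω₆}  = ᶜ of {ω₁,ω₂,ω₃,ω₄,ω₅}
  {ω₁,ω₅}  = ᶜ of {ω₂,ω₃,ω₄,ω₆}
  {ω₂,ω₃}  = ᶜ of {ω₁,ω₄,ω₅,ω₆}
  {ω₂,ω₅}  = ᶜ of {ω₁,ω₃,ω₄,ω₆}
  {ω₃,ω₆}  = ᶜ of {ω₁,ω₂,ω₄,ω₅}
  {ω₅,ω₆}  = ᶜ of {ω₁,ω₂,ω₃,ω₄}
  {ω₂,ω₅,ω₆}  = ᶜ of {ω₁,ω₃,ω₄}
  {ω₁,ω₂,ω₃,ω₄,ω₆}  = {ω₁,ω₃,ω₄} ∪ {ω₂,ω₃,ω₄,ω₆}
  |family| = 33
Step 4 (24 new):
  {ω₅}  = ᶜ of {ω₁,ω₂,ω₃,ω₄,ω₆}
  {ω₁,ω₂}  = {ω₁} ∪ {ω₂}
  {ω₁,ω₃}  = {ω₁} ∪ {ω₃}
  {ω₁,ω₆}  = {ω₁} ∪ {ω₆}
  {ω₂,ω₄}  = {ω₂} ∪ {ω₄}
  {ω₂,ω₆}  = {ω₂} ∪ {ω₆}
  {ω₄,ω₆}  = {ω₆} ∪ {ω₄}
  {ω₁,ω₂,ω₃}  = {ω₁} ∪ {ω₂,ω₃}
  {ω₁,ω₂,ω₄}  = {ω₂} ∪ {ω₁,ω₄}
  {ω₁,ω₃,ω₅}  = {ω₃} ∪ {ω₁,ω₅}
  {ω₁,ω₃,ω₆}  = {ω₁} ∪ {ω₃,ω₆}
  {ω₁,ω₄,ω₅}  = {ω₁,ω₄} ∪ {ω₁,ω₅}
  {ω₁,ω₄,ω₆}  = {ω₆} ∪ {ω₁,ω₄}
  {ω₂,ω₃,ω₅}  = {ω₂,ω₅} ∪ {ω₃}
  {ω₂,ω₃,ω₆}  = {ω₂} ∪ {ω₃,ω₆}
  {ω₂,ω₄,ω₅}  = {ω₂,ω₅} ∪ {ω₄}
  {ω₃,ω₅,ω₆}  = {ω₅,ω₆} ∪ {ω₃}
  {ω₄,ω₅,ω₆}  = {ω₅,ω₆} ∪ {ω₄}
  {ω₁,ω₂,ω₃,ω₅}  = {ω₃} ∪ {ω₁,ω₂,ω₅}
  {ω₁,ω₃,ω₄,ω₅}  = {ω₃,ω₄} ∪ {ω₁,ω₅}
  {ω₁,ω₃,ω₅,ω₆}  = {ω₃} ∪ {ω₁,ω₅,ω₆}
  {ω₂,ω₃,ω₄,ω₅}  = {ω₂,ω₅} ∪ {ω₃,ω₄}
  {ω₂,ω₄,ω₅,ω₆}  = {ω₂,ω₅,ω₆} ∪ {ω₄}
  {ω₃,ω₄,ω₅,ω₆}  = {ω₃,ω₄} ∪ {ω₅,ω₆}
  |family| = 57
Step 5: +7 →
  {ω₃,ω₅}  = {ω₅} ∪ {ω₃}
  {ω₄,ω₅}  = {ω₅} ∪ {ω₄}
  {ω₁,ω₂,ω₆}  = {ω₁,ω₆} ∪ {ω₂}
  {ω₂,ω₄,ω₆}  = ᶜ of {ω₁,ω₃,ω₅}
  {ω₃,ω₄,ω₅}  = {ω₃,ω₄} ∪ {ω₅}
  {ω₁,ω₂,ω₃,ω₆}  = {ω₁,ω₃,ω₆} ∪ {ω₂}
  {ω₁,ω₂,ω₄,ω₆}  = {ω₁,ω₆} ∪ {ω₂,ω₄}
  |family| = 64
Step 6: stable.

|σ(𝒞)| = 64.  σ(𝒞) = { ∅, {ω₁}, {ω₂}, {ω₃}, {ω₄}, {ω₅}, {ω₆}, {ω₁,ω₂}, {ω₁,ω₃}, {ω₁,ω₄}, {ω₁,ω₅}, {ω₁,ω₆}, {ω₂,ω₃}, {ω₂,ω₄}, {ω₂,ω₅}, {ω₂,ω₆}, {ω₃,ω₄}, {ω₃,ω₅}, {ω₃,ω₆}, {ω₄,ω₅}, {ω₄,ω₆}, {ω₅,ω₆}, {ω₁,ω₂,ω₃}, {ω₁,ω₂,ω₄}, {ω₁,ω₂,ω₅}, {ω₁,ω₂,ω₆}, {ω₁,ω₃,ω₄}, {ω₁,ω₃,ω₅}, {ω₁,ω₃,ω₆}, {ω₁,ω₄,ω₅}, {ω₁,ω₄,ω₆}, {ω₁,ω₅,ω₆}, {ω₂,ω₃,ω₄}, {ω₂,ω₃,ω₅}, {ω₂,ω₃,ω₆}, {ω₂,ω₄,ω₅}, {ω₂,ω₄,ω₆}, {ω₂,ω₅,ω₆}, {ω₃,ω₄,ω₅}, {ω₃,ω₄,ω₆}, {ω₃,ω₅,ω₆}, {ω₄,ω₅,ω₆}, {ω₁,ω₂,ω₃,ω₄}, {ω₁,ω₂,ω₃,ω₅}, {ω₁,ω₂,ω₃,ω₆}, {ω₁,ω₂,ω₄,ω₅}, {ω₁,ω₂,ω₄,ω₆}, {ω₁,ω₂,ω₅,ω₆}, {ω₁,ω₃,ω₄,ω₅}, {ω₁,ω₃,ω₄,ω₆}, {ω₁,ω₃,ω₅,ω₆}, {ω₁,ω₄,ω₅,ω₆}, {ω₂,ω₃,ω₄,ω₅}, {ω₂,ω₃,ω₄,ω₆}, {ω₂,ω₃,ω₅,ω₆}, {ω₂,ω₄,ω₅,ω₆}, {ω₃,ω₄,ω₅,ω₆}, {ω₁,ω₂,ω₃,ω₄,ω₅}, {ω₁,ω₂,ω₃,ω₄,ω₆}, {ω₁,ω₂,ω₃,ω₅,ω₆}, {ω₁,ω₂,ω₄,ω₅,ω₆}, {ω₁,ω₃,ω₄,ω₅,ω₆}, {ω₂,ω₃,ω₄,ω₅,ω₆}, Ω }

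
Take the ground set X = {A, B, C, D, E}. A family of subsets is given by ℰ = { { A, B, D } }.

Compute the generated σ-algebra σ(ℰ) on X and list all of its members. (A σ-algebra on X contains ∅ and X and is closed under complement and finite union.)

Seed the family with ℰ together with ∅ and X: { {  }, { A, B, D }, X }.
Pass 1 adds 1:
  { C, E }  = X∖{ A, B, D }
  [4 total]
Pass 2: closed — nothing new.

|σ(ℰ)| = 4.  σ(ℰ) = { {  }, { C, E }, { A, B, D }, X }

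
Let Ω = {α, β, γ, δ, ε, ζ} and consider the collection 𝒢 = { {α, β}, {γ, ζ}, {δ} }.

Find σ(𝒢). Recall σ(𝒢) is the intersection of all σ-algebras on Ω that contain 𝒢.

σ(𝒢) (16 sets): { {}, {δ}, {ε}, {α, β}, {γ, ζ}, {δ, ε}, {α, β, δ}, {α, β, ε}, {γ, δ, ζ}, {γ, ε, ζ}, {α, β, γ, ζ}, {α, β, δ, ε}, {γ, δ, ε, ζ}, {α, β, γ, δ, ζ}, {α, β, γ, ε, ζ}, Ω }

Check:
Initial family (5 sets): { {}, {δ}, {α, β}, {γ, ζ}, Ω }.
Step 1. New:
  {α, β, δ}  = {α, β} ∪ {δ}
  {γ, δ, ζ}  = {γ, ζ} ∪ {δ}
  {α, β, γ, ζ}  = {α, β} ∪ {γ, ζ}
  {α, β, δ, ε}  = Ω∖{γ, ζ}
  {γ, δ, ε, ζ}  = Ω∖{α, β}
  {α, β, γ, ε, ζ}  = Ω∖{δ}
  — 11 sets.
Step 2. New:
  {δ, ε}  = Ω∖{α, β, γ, ζ}
  {α, β, ε}  = Ω∖{γ, δ, ζ}
  {γ, ε, ζ}  = Ω∖{α, β, δ}
  {α, β, γ, δ, ζ}  = {α, β} ∪ {γ, δ, ζ}
  — 15 sets.
Step 3: +1 →
  {ε}  = Ω∖{α, β, γ, δ, ζ}
  — 16 sets.
Step 4: no new sets; the family is a σ-algebra.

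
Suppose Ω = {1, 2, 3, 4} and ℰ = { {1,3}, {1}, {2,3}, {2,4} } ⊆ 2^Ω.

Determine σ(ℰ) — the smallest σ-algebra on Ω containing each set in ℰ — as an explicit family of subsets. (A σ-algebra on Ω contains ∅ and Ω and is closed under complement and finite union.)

Answer: σ(ℰ) = { {}, {1}, {2}, {3}, {4}, {1,2}, {1,3}, {1,4}, {2,3}, {2,4}, {3,4}, {1,2,3}, {1,2,4}, {1,3,4}, {2,3,4}, Ω }

Derivation:
Take S₀ = ℰ ∪ {∅, Ω} = { {}, {1}, {1,3}, {2,3}, {2,4}, Ω }.
Iteration 1. New:
  {1,4}  = complement {2,3}
  {1,2,3}  = {2,3} ∪ {1,3}
  {1,2,4}  = {2,4} ∪ {1}
  {2,3,4}  = complement {1}
  [10 total]
Iteration 2 (3 new):
  {3}  = complement {1,2,4}
  {4}  = complement {1,2,3}
  {1,3,4}  = {1,4} ∪ {1,3}
  [13 total]
Iteration 3: +2 →
  {2}  = complement {1,3,4}
  {3,4}  = {3} ∪ {4}
  [15 total]
Iteration 4. New:
  {1,2}  = complement {3,4}
  [16 total]
After Iteration 5 the family is unchanged; done.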